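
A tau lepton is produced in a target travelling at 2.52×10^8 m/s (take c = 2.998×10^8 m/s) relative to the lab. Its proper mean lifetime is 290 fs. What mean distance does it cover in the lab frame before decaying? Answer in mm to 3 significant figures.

d ≈ 0.135 mm

β = v/c = 2.52×10^8 / 2.998×10^8 = 0.84056
γ = 1/√(1 − 0.84056²) = 1.8460
Dilated lifetime: Δt = γτ₀ = 1.8460 × 290 fs = 535.33 fs
d = vΔt = 0.84056c × 535.33 fs = 2.5200×10^8 m/s × 5.3533×10^-13 s = 0.135 mm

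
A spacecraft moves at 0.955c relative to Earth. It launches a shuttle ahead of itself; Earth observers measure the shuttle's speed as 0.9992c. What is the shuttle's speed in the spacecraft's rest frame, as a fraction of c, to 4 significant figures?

u' ≈ 0.9658c

Inverse velocity addition: u' = (u − v)/(1 − uv/c²)
= (0.9992 − 0.955)/(1 − 0.9992×0.955) = 0.04420/0.0457640 = 0.9658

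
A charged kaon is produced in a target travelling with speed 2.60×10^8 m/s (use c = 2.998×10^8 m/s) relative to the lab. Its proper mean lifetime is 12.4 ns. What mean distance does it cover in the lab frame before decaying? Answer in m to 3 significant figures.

β = v/c = 2.60×10^8 / 2.998×10^8 = 0.86724
γ = 1/√(1 − 0.86724²) = 2.0085
Dilated lifetime: Δt = γτ₀ = 2.0085 × 12.4 ns = 24.906 ns
d = vΔt = 0.86724c × 24.906 ns = 2.6000×10^8 m/s × 2.4906×10^-8 s = 6.48 m

d ≈ 6.48 m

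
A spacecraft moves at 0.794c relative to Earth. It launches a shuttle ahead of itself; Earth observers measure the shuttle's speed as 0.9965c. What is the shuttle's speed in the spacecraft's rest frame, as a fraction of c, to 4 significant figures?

Inverse velocity addition: u' = (u − v)/(1 − uv/c²)
= (0.9965 − 0.794)/(1 − 0.9965×0.794) = 0.2025/0.208779 = 0.9699

u' ≈ 0.9699c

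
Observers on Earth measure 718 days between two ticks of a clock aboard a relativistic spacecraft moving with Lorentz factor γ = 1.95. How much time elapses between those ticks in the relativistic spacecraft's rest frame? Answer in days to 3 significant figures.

τ₀ ≈ 368 days

γ = 1.95 (given)
Proper time: τ₀ = Δt/γ = 718/1.95 = 368 days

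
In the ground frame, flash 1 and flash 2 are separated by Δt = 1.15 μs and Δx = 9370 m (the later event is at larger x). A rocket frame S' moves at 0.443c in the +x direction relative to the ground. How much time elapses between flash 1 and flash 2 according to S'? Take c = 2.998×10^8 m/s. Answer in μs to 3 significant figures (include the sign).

Δt' ≈ -14.2 μs

γ = 1/√(1 − 0.443²) = 1.1154
Δt' = γ(Δt − vΔx/c²) = 1.1154 × (1.15 μs − 0.443×9370 m / (2.998×10^8 m/s))
= 1.1154 × (-12.696 μs) = -14.2 μs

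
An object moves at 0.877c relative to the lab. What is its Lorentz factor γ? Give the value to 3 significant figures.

γ ≈ 2.08

γ = 1/√(1 − β²) = 1/√(1 − 0.877²) = 1/√(0.23087) = 2.08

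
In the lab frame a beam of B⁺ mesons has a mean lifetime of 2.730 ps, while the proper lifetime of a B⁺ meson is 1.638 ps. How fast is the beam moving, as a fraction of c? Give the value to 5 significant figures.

β ≈ 0.80000

γ = Δt/τ₀ = 2.730/1.638 = 1.666667
β = √(1 − 1/γ²) = √(1 − 1/1.666667²) = 0.80000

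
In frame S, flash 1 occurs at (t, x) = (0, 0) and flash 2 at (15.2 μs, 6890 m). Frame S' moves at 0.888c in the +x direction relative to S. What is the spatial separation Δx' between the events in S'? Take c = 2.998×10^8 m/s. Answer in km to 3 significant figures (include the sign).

γ = 1/√(1 − 0.888²) = 2.1747
Δx' = γ(Δx − vΔt) = 2.1747 × (6890 m − 0.888×(2.998×10^8 m/s)×15.2×10^-6 s)
= 2.1747 × (2843.4 m) = 6.18 km

Δx' ≈ 6.18 km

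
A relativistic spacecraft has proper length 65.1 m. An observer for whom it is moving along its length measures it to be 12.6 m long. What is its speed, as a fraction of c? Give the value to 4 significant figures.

γ = L₀/L = 65.1/12.6 = 5.16667
β = √(1 − 1/γ²) = 0.9811

β ≈ 0.9811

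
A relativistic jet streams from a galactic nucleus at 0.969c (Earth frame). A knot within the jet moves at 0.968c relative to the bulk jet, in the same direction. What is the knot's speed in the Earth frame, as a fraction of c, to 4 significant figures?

Relativistic velocity addition: u = (u' + v)/(1 + u'v/c²)
= (0.968 + 0.969)/(1 + 0.968×0.969) = 1.937/1.93799 = 0.9995

u ≈ 0.9995c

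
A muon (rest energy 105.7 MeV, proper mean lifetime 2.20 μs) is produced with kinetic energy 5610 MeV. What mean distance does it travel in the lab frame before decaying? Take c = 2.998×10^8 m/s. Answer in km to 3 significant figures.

d ≈ 35.7 km

γ = 1 + K/(m₀c²) = 1 + 5610/105.7 = 54.075
β = √(1 − 1/γ²) = 0.99983
Dilated lifetime: γτ₀ = 54.075 × 2.20 μs = 118.96 μs
d = βc·γτ₀ = 0.99983 × (2.998×10^8 m/s) × 0.00011896 s = 35.7 km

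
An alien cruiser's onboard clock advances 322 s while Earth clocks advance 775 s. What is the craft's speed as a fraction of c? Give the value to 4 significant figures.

γ = Δt/τ₀ = 775/322 = 2.40683
β = √(1 − 1/γ²) = √(1 − 1/2.40683²) = 0.9096

β ≈ 0.9096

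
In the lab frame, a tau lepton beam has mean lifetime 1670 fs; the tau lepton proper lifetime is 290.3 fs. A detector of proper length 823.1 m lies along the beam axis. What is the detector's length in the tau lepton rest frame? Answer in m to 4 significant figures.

L ≈ 143.1 m

Time dilation ⇒ γ = Δt/τ₀ = 1670/290.3 = 5.75267
Length contraction: L = L₀/γ = 823.1/5.75267 = 143.1 m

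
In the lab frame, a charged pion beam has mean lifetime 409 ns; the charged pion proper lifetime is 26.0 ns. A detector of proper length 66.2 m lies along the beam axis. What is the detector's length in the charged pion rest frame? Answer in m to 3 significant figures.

Time dilation ⇒ γ = Δt/τ₀ = 409/26.0 = 15.731
Length contraction: L = L₀/γ = 66.2/15.731 = 4.21 m

L ≈ 4.21 m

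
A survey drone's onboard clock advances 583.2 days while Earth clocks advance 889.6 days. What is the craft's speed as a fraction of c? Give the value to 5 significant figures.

γ = Δt/τ₀ = 889.6/583.2 = 1.525377
β = √(1 − 1/γ²) = √(1 − 1/1.525377²) = 0.75513

β ≈ 0.75513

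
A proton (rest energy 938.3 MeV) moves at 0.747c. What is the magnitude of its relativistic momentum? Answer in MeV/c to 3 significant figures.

γ = 1/√(1 − 0.747²) = 1.5042
p = γβm₀c = 1.5042 × 0.747 × 938.3 MeV/c = 1050 MeV/c

p ≈ 1050 MeV/c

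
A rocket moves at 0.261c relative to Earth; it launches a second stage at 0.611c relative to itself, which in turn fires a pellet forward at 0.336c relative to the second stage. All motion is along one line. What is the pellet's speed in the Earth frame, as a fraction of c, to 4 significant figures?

u ≈ 0.8686c

Compose boost 2: (0.611 + 0.261)/(1 + 0.611×0.261) = 0.8720/1.15947 = 0.752067
Compose boost 3: (0.336 + 0.752067)/(1 + 0.336×0.752067) = 1.08807/1.25269 = 0.8686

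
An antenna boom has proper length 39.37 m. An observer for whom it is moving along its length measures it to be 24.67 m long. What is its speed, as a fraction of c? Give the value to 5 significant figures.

β ≈ 0.77933

γ = L₀/L = 39.37/24.67 = 1.595865
β = √(1 − 1/γ²) = 0.77933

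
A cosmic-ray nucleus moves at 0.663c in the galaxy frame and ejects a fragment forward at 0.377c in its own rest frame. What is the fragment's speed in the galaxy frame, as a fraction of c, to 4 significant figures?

Compose boost 2: (0.377 + 0.663)/(1 + 0.377×0.663) = 1.040/1.24995 = 0.8320

u ≈ 0.8320c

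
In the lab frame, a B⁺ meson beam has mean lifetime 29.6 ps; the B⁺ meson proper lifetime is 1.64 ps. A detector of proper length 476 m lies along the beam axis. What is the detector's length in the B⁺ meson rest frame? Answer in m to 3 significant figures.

L ≈ 26.4 m

Time dilation ⇒ γ = Δt/τ₀ = 29.6/1.64 = 18.049
Length contraction: L = L₀/γ = 476/18.049 = 26.4 m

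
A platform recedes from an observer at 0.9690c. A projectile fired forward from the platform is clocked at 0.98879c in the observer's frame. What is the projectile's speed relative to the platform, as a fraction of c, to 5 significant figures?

Inverse velocity addition: u' = (u − v)/(1 − uv/c²)
= (0.98879 − 0.9690)/(1 − 0.98879×0.9690) = 0.019790/0.04186249 = 0.47274

u' ≈ 0.47274c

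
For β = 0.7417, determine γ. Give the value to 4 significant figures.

γ = 1/√(1 − β²) = 1/√(1 − 0.7417²) = 1/√(0.449881) = 1.491

γ ≈ 1.491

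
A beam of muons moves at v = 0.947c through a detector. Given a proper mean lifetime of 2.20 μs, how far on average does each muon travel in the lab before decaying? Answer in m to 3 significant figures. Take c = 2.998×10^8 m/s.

γ = 1/√(1 − 0.947²) = 3.1130
Dilated lifetime: Δt = γτ₀ = 3.1130 × 2.20 μs = 6.8486 μs
d = vΔt = 0.947c × 6.8486 μs = 2.8391×10^8 m/s × 6.8486×10^-6 s = 1940 m

d ≈ 1940 m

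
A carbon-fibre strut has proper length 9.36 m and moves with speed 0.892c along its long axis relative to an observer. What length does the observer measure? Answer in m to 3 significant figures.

L ≈ 4.23 m

γ = 1/√(1 − 0.892²) = 2.2122
Length contraction: L = L₀/γ = 9.36/2.2122 = 4.23 m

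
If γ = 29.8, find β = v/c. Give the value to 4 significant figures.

β = √(1 − 1/γ²) = √(1 − 1/29.8²) = √(0.998874) = 0.9994

β ≈ 0.9994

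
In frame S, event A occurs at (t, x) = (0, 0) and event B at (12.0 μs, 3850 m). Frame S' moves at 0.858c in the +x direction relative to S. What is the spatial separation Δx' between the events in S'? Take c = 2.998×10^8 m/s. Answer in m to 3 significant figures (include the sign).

Δx' ≈ 1490 m

γ = 1/√(1 − 0.858²) = 1.9469
Δx' = γ(Δx − vΔt) = 1.9469 × (3850 m − 0.858×(2.998×10^8 m/s)×12.0×10^-6 s)
= 1.9469 × (763.26 m) = 1490 m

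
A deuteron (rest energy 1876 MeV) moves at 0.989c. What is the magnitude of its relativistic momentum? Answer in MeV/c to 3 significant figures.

p ≈ 12500 MeV/c

γ = 1/√(1 − 0.989²) = 6.7606
p = γβm₀c = 6.7606 × 0.989 × 1876 MeV/c = 12500 MeV/c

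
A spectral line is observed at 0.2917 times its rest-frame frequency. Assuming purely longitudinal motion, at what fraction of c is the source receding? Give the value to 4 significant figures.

β ≈ 0.8432

f_obs/f_src = √((1−β)/(1+β)) = 0.2917  ⇒  (1−β)/(1+β) = 0.0850889
β = |1 − D²|/(1 + D²) = |1 − 0.0850889|/(1 + 0.0850889) = 0.8432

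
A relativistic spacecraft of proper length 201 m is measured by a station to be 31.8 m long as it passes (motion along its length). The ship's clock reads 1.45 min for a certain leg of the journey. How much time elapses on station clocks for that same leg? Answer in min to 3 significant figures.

Δt ≈ 9.17 min

Length contraction ⇒ γ = L₀/L = 201/31.8 = 6.3208
Time dilation: Δt = γτ₀ = 6.3208 × 1.45 min = 9.17 min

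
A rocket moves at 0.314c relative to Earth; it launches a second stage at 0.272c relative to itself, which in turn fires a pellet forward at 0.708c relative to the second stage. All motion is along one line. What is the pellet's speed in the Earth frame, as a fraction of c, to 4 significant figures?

Compose boost 2: (0.272 + 0.314)/(1 + 0.272×0.314) = 0.5860/1.08541 = 0.539889
Compose boost 3: (0.708 + 0.539889)/(1 + 0.708×0.539889) = 1.24789/1.38224 = 0.9028

u ≈ 0.9028c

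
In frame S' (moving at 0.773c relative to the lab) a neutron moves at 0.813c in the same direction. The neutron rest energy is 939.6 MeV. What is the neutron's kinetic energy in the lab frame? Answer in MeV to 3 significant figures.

u_lab = (0.813 + 0.773)/(1 + 0.813×0.773) = 0.973933
γ = 1/√(1 − 0.973933²) = 4.4085
K = (γ − 1)m₀c² = (4.4085 − 1) × 939.6 = 3.4085 × 939.6 = 3200 MeV

K ≈ 3200 MeV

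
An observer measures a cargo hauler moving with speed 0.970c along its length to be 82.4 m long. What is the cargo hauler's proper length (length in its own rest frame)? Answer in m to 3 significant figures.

L₀ ≈ 339 m

γ = 1/√(1 − 0.970²) = 4.1135
L₀ = γL = 4.1135 × 82.4 = 339 m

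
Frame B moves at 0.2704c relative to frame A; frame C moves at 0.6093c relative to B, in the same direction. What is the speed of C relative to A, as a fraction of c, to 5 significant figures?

Compose boost 2: (0.6093 + 0.2704)/(1 + 0.6093×0.2704) = 0.87970/1.164755 = 0.75527

u ≈ 0.75527c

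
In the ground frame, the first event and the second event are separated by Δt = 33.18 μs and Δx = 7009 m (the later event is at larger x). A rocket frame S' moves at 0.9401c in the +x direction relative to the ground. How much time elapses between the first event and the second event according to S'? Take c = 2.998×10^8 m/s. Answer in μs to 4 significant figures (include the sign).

γ = 1/√(1 − 0.9401²) = 2.93342
Δt' = γ(Δt − vΔx/c²) = 2.93342 × (33.18 μs − 0.9401×7009 m / (2.998×10^8 m/s))
= 2.93342 × (11.2015 μs) = 32.86 μs

Δt' ≈ 32.86 μs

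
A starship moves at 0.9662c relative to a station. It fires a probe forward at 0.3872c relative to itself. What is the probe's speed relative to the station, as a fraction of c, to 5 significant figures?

Relativistic velocity addition: u = (u' + v)/(1 + u'v/c²)
= (0.3872 + 0.9662)/(1 + 0.3872×0.9662) = 1.3534/1.374113 = 0.98493

u ≈ 0.98493c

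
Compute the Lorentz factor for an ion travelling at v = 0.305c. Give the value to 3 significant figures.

γ ≈ 1.05

γ = 1/√(1 − β²) = 1/√(1 − 0.305²) = 1/√(0.90697) = 1.05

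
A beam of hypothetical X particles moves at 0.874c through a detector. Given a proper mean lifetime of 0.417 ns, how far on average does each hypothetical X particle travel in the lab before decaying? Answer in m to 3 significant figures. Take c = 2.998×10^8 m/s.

d ≈ 0.225 m

γ = 1/√(1 − 0.874²) = 2.0579
Dilated lifetime: Δt = γτ₀ = 2.0579 × 0.417 ns = 0.85816 ns
d = vΔt = 0.874c × 0.85816 ns = 2.6203×10^8 m/s × 8.5816×10^-10 s = 0.225 m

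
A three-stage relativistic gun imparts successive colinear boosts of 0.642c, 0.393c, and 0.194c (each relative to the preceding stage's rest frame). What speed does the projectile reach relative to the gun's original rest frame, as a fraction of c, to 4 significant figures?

u ≈ 0.8795c

Compose boost 2: (0.393 + 0.642)/(1 + 0.393×0.642) = 1.035/1.25231 = 0.826475
Compose boost 3: (0.194 + 0.826475)/(1 + 0.194×0.826475) = 1.02048/1.16034 = 0.8795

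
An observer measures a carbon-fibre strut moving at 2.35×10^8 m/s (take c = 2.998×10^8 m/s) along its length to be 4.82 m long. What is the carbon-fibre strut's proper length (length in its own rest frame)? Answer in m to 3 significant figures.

L₀ ≈ 7.76 m

β = v/c = 2.35×10^8 / 2.998×10^8 = 0.78386
γ = 1/√(1 − 0.78386²) = 1.6105
L₀ = γL = 1.6105 × 4.82 = 7.76 m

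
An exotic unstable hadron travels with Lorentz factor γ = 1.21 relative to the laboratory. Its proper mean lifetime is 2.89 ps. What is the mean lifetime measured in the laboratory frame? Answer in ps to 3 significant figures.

Δt ≈ 3.50 ps

γ = 1.21 (given)
Time dilation: Δt = γτ₀ = 1.21 × 2.89 ps = 3.50 ps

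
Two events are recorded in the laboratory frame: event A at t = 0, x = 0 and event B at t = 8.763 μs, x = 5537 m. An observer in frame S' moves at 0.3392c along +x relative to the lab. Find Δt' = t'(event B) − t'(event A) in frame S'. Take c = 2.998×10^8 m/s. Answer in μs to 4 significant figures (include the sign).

γ = 1/√(1 − 0.3392²) = 1.06302
Δt' = γ(Δt − vΔx/c²) = 1.06302 × (8.763 μs − 0.3392×5537 m / (2.998×10^8 m/s))
= 1.06302 × (2.49832 μs) = 2.656 μs

Δt' ≈ 2.656 μs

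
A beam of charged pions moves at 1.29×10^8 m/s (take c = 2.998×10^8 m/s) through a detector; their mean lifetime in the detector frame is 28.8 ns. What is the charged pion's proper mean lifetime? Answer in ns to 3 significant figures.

τ₀ ≈ 26.0 ns

β = v/c = 1.29×10^8 / 2.998×10^8 = 0.43029
γ = 1/√(1 − 0.43029²) = 1.1078
Proper time: τ₀ = Δt/γ = 28.8/1.1078 = 26.0 ns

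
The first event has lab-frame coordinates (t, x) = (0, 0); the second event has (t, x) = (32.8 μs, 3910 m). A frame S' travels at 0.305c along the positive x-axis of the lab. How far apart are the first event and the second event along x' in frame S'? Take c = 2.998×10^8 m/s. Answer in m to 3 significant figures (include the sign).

Δx' ≈ 956 m

γ = 1/√(1 − 0.305²) = 1.0500
Δx' = γ(Δx − vΔt) = 1.0500 × (3910 m − 0.305×(2.998×10^8 m/s)×32.8×10^-6 s)
= 1.0500 × (910.80 m) = 956 m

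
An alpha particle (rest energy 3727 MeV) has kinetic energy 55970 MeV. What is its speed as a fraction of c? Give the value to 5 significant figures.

γ = 1 + K/(m₀c²) = 1 + 55970/3727 = 16.01744
β = √(1 − 1/γ²) = 0.99805

β ≈ 0.99805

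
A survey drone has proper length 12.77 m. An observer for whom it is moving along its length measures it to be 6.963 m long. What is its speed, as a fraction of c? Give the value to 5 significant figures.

γ = L₀/L = 12.77/6.963 = 1.833980
β = √(1 − 1/γ²) = 0.83827

β ≈ 0.83827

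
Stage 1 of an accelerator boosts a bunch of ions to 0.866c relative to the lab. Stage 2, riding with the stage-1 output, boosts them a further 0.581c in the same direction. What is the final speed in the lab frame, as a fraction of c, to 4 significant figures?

Compose boost 2: (0.581 + 0.866)/(1 + 0.581×0.866) = 1.447/1.50315 = 0.9626

u ≈ 0.9626c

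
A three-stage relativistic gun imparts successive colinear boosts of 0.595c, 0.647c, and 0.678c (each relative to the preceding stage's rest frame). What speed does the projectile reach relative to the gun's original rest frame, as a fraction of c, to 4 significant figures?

u ≈ 0.9793c

Compose boost 2: (0.647 + 0.595)/(1 + 0.647×0.595) = 1.242/1.38497 = 0.896774
Compose boost 3: (0.678 + 0.896774)/(1 + 0.678×0.896774) = 1.57477/1.60801 = 0.9793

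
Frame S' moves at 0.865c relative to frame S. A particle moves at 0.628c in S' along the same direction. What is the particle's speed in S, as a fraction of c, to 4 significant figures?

Relativistic velocity addition: u = (u' + v)/(1 + u'v/c²)
= (0.628 + 0.865)/(1 + 0.628×0.865) = 1.493/1.54322 = 0.9675

u ≈ 0.9675c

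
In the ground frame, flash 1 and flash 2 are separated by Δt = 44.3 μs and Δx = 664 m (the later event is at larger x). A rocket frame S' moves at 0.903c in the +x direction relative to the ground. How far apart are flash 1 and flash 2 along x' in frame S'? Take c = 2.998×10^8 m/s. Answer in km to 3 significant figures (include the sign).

Δx' ≈ -26.4 km

γ = 1/√(1 − 0.903²) = 2.3275
Δx' = γ(Δx − vΔt) = 2.3275 × (664 m − 0.903×(2.998×10^8 m/s)×44.3×10^-6 s)
= 2.3275 × (-11329 m) = -26.4 km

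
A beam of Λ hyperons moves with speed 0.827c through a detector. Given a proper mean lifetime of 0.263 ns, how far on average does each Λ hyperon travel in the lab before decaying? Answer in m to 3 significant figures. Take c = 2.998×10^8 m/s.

γ = 1/√(1 − 0.827²) = 1.7787
Dilated lifetime: Δt = γτ₀ = 1.7787 × 0.263 ns = 0.46780 ns
d = vΔt = 0.827c × 0.46780 ns = 2.4793×10^8 m/s × 4.6780×10^-10 s = 0.116 m

d ≈ 0.116 m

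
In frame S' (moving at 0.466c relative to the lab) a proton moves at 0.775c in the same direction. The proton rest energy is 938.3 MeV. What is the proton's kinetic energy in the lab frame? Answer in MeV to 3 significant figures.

K ≈ 1350 MeV

u_lab = (0.775 + 0.466)/(1 + 0.775×0.466) = 0.911729
γ = 1/√(1 − 0.911729²) = 2.4343
K = (γ − 1)m₀c² = (2.4343 − 1) × 938.3 = 1.4343 × 938.3 = 1350 MeV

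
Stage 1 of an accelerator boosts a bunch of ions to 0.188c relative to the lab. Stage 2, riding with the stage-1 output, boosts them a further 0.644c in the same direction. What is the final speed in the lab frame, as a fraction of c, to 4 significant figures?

u ≈ 0.7421c

Compose boost 2: (0.644 + 0.188)/(1 + 0.644×0.188) = 0.8320/1.12107 = 0.7421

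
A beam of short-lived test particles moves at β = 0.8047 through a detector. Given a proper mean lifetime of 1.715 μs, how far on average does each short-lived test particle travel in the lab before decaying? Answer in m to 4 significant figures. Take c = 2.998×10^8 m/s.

γ = 1/√(1 − 0.8047²) = 1.68440
Dilated lifetime: Δt = γτ₀ = 1.68440 × 1.715 μs = 2.88875 μs
d = vΔt = 0.8047c × 2.88875 μs = 2.41249×10^8 m/s × 2.88875×10^-6 s = 696.9 m

d ≈ 696.9 m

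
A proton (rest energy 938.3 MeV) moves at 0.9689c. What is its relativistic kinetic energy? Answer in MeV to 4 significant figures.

γ = 1/√(1 − 0.9689²) = 4.04118
K = (γ − 1)m₀c² = (4.04118 − 1) × 938.3 MeV = 3.04118 × 938.3 MeV = 2854 MeV

K ≈ 2854 MeV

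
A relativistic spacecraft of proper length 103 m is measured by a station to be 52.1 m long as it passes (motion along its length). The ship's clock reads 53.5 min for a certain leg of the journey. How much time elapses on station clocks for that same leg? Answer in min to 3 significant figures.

Length contraction ⇒ γ = L₀/L = 103/52.1 = 1.9770
Time dilation: Δt = γτ₀ = 1.9770 × 53.5 min = 106 min

Δt ≈ 106 min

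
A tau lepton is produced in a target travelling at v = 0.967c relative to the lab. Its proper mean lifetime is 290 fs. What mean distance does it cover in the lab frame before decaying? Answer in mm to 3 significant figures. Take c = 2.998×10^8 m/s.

d ≈ 0.330 mm

γ = 1/√(1 − 0.967²) = 3.9250
Dilated lifetime: Δt = γτ₀ = 3.9250 × 290 fs = 1138.3 fs
d = vΔt = 0.967c × 1138.3 fs = 2.8991×10^8 m/s × 1.1383×10^-12 s = 0.330 mm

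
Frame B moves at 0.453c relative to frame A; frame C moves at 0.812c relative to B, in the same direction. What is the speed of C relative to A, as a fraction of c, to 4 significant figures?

u ≈ 0.9248c

Compose boost 2: (0.812 + 0.453)/(1 + 0.812×0.453) = 1.265/1.36784 = 0.9248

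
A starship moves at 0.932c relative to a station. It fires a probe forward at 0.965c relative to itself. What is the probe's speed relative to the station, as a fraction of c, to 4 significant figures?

Relativistic velocity addition: u = (u' + v)/(1 + u'v/c²)
= (0.965 + 0.932)/(1 + 0.965×0.932) = 1.897/1.89938 = 0.9987

u ≈ 0.9987c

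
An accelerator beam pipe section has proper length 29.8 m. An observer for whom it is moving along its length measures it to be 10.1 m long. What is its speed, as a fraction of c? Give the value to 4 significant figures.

γ = L₀/L = 29.8/10.1 = 2.95050
β = √(1 − 1/γ²) = 0.9408

β ≈ 0.9408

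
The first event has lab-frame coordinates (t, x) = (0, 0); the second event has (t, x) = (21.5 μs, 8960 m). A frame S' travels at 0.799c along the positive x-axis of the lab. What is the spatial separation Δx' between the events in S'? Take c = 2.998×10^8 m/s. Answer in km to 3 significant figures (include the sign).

Δx' ≈ 6.34 km

γ = 1/√(1 − 0.799²) = 1.6630
Δx' = γ(Δx − vΔt) = 1.6630 × (8960 m − 0.799×(2.998×10^8 m/s)×21.5×10^-6 s)
= 1.6630 × (3809.9 m) = 6.34 km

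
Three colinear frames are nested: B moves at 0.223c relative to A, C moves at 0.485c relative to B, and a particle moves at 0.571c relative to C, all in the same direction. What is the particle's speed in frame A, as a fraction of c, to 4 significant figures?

Compose boost 2: (0.485 + 0.223)/(1 + 0.485×0.223) = 0.7080/1.10816 = 0.638900
Compose boost 3: (0.571 + 0.638900)/(1 + 0.571×0.638900) = 1.20990/1.36481 = 0.8865

u ≈ 0.8865c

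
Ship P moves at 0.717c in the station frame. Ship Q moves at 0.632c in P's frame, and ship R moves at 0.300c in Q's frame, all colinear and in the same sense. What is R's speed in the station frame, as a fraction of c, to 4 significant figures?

Compose boost 2: (0.632 + 0.717)/(1 + 0.632×0.717) = 1.349/1.45314 = 0.928332
Compose boost 3: (0.300 + 0.928332)/(1 + 0.300×0.928332) = 1.22833/1.27850 = 0.9608

u ≈ 0.9608c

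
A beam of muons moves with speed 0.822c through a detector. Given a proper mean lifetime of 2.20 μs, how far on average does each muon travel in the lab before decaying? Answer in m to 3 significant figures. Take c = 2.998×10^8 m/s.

γ = 1/√(1 − 0.822²) = 1.7560
Dilated lifetime: Δt = γτ₀ = 1.7560 × 2.20 μs = 3.8631 μs
d = vΔt = 0.822c × 3.8631 μs = 2.4644×10^8 m/s × 3.8631×10^-6 s = 952 m

d ≈ 952 m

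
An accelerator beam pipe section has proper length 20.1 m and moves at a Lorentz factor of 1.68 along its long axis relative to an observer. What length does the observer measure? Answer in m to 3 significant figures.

L ≈ 12.0 m

γ = 1.68 (given)
Length contraction: L = L₀/γ = 20.1/1.68 = 12.0 m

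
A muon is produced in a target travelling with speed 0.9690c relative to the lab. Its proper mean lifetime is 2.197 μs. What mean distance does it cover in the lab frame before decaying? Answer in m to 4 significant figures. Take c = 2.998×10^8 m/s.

d ≈ 2583 m

γ = 1/√(1 − 0.9690²) = 4.04759
Dilated lifetime: Δt = γτ₀ = 4.04759 × 2.197 μs = 8.89255 μs
d = vΔt = 0.9690c × 8.89255 μs = 2.90506×10^8 m/s × 8.89255×10^-6 s = 2583 m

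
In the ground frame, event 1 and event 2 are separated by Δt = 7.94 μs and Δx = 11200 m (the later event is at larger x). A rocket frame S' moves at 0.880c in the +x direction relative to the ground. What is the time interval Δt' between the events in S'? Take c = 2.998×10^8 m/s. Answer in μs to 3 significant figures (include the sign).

Δt' ≈ -52.5 μs

γ = 1/√(1 − 0.880²) = 2.1054
Δt' = γ(Δt − vΔx/c²) = 2.1054 × (7.94 μs − 0.880×11200 m / (2.998×10^8 m/s))
= 2.1054 × (-24.935 μs) = -52.5 μs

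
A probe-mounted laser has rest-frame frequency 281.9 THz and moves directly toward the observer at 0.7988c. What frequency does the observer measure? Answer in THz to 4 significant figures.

f_obs ≈ 842.9 THz

Relativistic Doppler: f_obs = f_src √((1+β)/(1−β))
= 281.9 × √(1.79880/0.201200) = 281.9 × 2.99004 = 842.9 THz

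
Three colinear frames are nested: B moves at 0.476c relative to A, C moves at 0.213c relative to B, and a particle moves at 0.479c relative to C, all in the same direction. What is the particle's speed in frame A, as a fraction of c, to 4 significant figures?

Compose boost 2: (0.213 + 0.476)/(1 + 0.213×0.476) = 0.6890/1.10139 = 0.625574
Compose boost 3: (0.479 + 0.625574)/(1 + 0.479×0.625574) = 1.10457/1.29965 = 0.8499

u ≈ 0.8499c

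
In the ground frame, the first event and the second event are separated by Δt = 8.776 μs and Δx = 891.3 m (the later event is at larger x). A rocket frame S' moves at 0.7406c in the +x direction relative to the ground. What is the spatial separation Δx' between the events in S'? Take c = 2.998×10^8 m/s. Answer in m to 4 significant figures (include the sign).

Δx' ≈ -1573 m

γ = 1/√(1 − 0.7406²) = 1.48821
Δx' = γ(Δx − vΔt) = 1.48821 × (891.3 m − 0.7406×(2.998×10^8 m/s)×8.776×10^-6 s)
= 1.48821 × (-1057.25 m) = -1573 m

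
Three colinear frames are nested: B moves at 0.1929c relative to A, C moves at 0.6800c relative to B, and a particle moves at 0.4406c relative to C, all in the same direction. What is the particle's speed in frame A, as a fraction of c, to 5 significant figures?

u ≈ 0.90468c

Compose boost 2: (0.6800 + 0.1929)/(1 + 0.6800×0.1929) = 0.87290/1.131172 = 0.7716775
Compose boost 3: (0.4406 + 0.7716775)/(1 + 0.4406×0.7716775) = 1.212278/1.340001 = 0.90468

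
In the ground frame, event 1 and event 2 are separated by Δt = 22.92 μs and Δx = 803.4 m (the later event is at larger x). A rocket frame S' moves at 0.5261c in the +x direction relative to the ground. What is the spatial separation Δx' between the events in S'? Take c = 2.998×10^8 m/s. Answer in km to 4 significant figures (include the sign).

γ = 1/√(1 − 0.5261²) = 1.17589
Δx' = γ(Δx − vΔt) = 1.17589 × (803.4 m − 0.5261×(2.998×10^8 m/s)×22.92×10^-6 s)
= 1.17589 × (-2811.65 m) = -3.306 km

Δx' ≈ -3.306 km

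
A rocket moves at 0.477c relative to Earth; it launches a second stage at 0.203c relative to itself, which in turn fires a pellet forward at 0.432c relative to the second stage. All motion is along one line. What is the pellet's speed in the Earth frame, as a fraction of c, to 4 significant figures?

Compose boost 2: (0.203 + 0.477)/(1 + 0.203×0.477) = 0.6800/1.09683 = 0.619968
Compose boost 3: (0.432 + 0.619968)/(1 + 0.432×0.619968) = 1.05197/1.26783 = 0.8297

u ≈ 0.8297c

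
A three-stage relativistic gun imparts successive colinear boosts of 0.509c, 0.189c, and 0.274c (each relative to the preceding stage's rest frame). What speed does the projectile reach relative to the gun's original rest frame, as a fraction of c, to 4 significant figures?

Compose boost 2: (0.189 + 0.509)/(1 + 0.189×0.509) = 0.6980/1.09620 = 0.636745
Compose boost 3: (0.274 + 0.636745)/(1 + 0.274×0.636745) = 0.910745/1.17447 = 0.7755

u ≈ 0.7755c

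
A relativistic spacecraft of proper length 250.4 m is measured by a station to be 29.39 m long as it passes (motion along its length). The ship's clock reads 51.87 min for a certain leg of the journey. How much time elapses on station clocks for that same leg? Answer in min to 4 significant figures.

Δt ≈ 441.9 min

Length contraction ⇒ γ = L₀/L = 250.4/29.39 = 8.51990
Time dilation: Δt = γτ₀ = 8.51990 × 51.87 min = 441.9 min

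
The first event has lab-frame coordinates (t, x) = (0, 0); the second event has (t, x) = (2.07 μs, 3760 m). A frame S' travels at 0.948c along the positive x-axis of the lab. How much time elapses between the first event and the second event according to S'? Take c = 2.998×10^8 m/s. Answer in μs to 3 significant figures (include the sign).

Δt' ≈ -30.9 μs

γ = 1/√(1 − 0.948²) = 3.1420
Δt' = γ(Δt − vΔx/c²) = 3.1420 × (2.07 μs − 0.948×3760 m / (2.998×10^8 m/s))
= 3.1420 × (-9.8195 μs) = -30.9 μs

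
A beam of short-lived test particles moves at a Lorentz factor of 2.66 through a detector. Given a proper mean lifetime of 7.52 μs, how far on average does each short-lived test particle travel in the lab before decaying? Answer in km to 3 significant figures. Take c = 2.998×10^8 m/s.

d ≈ 5.56 km

β = √(1 − 1/γ²) = √(1 − 1/2.66²) = 0.92664
Dilated lifetime: Δt = γτ₀ = 2.66 × 7.52 μs = 20.003 μs
d = vΔt = 0.92664c × 20.003 μs = 2.7781×10^8 m/s × 2.0003×10^-5 s = 5.56 km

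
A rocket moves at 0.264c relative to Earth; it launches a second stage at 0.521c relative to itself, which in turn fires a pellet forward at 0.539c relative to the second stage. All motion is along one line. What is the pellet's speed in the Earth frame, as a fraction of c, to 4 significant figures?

u ≈ 0.8959c

Compose boost 2: (0.521 + 0.264)/(1 + 0.521×0.264) = 0.7850/1.13754 = 0.690083
Compose boost 3: (0.539 + 0.690083)/(1 + 0.539×0.690083) = 1.22908/1.37195 = 0.8959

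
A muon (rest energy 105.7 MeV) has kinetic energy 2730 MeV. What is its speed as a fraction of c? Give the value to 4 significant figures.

β ≈ 0.9993

γ = 1 + K/(m₀c²) = 1 + 2730/105.7 = 26.8278
β = √(1 − 1/γ²) = 0.9993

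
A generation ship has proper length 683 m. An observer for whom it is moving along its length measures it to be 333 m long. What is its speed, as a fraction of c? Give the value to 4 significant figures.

γ = L₀/L = 683/333 = 2.05105
β = √(1 − 1/γ²) = 0.8731

β ≈ 0.8731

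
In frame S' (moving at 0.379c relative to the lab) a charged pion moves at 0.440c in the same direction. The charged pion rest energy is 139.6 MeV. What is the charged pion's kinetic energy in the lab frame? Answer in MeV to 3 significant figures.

u_lab = (0.440 + 0.379)/(1 + 0.440×0.379) = 0.701944
γ = 1/√(1 − 0.701944²) = 1.4040
K = (γ − 1)m₀c² = (1.4040 − 1) × 139.6 = 0.40404 × 139.6 = 56.4 MeV

K ≈ 56.4 MeV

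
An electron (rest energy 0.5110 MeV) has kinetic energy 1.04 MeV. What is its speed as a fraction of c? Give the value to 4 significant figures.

γ = 1 + K/(m₀c²) = 1 + 1.04/0.5110 = 3.03523
β = √(1 − 1/γ²) = 0.9442

β ≈ 0.9442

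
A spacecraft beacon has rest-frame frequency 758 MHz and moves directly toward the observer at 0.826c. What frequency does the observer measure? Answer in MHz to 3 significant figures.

f_obs ≈ 2460 MHz

Relativistic Doppler: f_obs = f_src √((1+β)/(1−β))
= 758 × √(1.8260/0.17400) = 758 × 3.2395 = 2460 MHz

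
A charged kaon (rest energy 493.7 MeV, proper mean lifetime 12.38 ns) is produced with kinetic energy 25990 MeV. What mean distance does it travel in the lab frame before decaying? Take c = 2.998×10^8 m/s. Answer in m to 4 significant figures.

γ = 1 + K/(m₀c²) = 1 + 25990/493.7 = 53.6433
β = √(1 − 1/γ²) = 0.999826
Dilated lifetime: γτ₀ = 53.6433 × 12.38 ns = 664.104 ns
d = βc·γτ₀ = 0.999826 × (2.998×10^8 m/s) × 6.64104×10^-7 s = 199.1 m

d ≈ 199.1 m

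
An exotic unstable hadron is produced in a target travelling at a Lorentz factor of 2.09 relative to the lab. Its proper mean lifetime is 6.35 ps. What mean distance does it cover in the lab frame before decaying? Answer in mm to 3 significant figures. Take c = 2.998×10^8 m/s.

d ≈ 3.49 mm

β = √(1 − 1/γ²) = √(1 − 1/2.09²) = 0.87810
Dilated lifetime: Δt = γτ₀ = 2.09 × 6.35 ps = 13.271 ps
d = vΔt = 0.87810c × 13.271 ps = 2.6326×10^8 m/s × 1.3271×10^-11 s = 3.49 mm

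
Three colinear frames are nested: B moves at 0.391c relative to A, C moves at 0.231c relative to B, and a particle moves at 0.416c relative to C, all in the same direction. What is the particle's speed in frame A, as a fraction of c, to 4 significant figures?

Compose boost 2: (0.231 + 0.391)/(1 + 0.231×0.391) = 0.6220/1.09032 = 0.570474
Compose boost 3: (0.416 + 0.570474)/(1 + 0.416×0.570474) = 0.986474/1.23732 = 0.7973

u ≈ 0.7973c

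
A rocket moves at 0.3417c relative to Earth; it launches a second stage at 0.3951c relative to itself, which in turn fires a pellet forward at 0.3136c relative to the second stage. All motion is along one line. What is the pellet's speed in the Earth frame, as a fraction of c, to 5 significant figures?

Compose boost 2: (0.3951 + 0.3417)/(1 + 0.3951×0.3417) = 0.73680/1.135006 = 0.6491598
Compose boost 3: (0.3136 + 0.6491598)/(1 + 0.3136×0.6491598) = 0.9627598/1.203576 = 0.79992

u ≈ 0.79992c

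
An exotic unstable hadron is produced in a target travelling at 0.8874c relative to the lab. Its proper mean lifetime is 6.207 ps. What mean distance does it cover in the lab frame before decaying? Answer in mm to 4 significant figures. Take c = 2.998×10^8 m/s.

γ = 1/√(1 − 0.8874²) = 2.16920
Dilated lifetime: Δt = γτ₀ = 2.16920 × 6.207 ps = 13.4642 ps
d = vΔt = 0.8874c × 13.4642 ps = 2.66043×10^8 m/s × 1.34642×10^-11 s = 3.582 mm

d ≈ 3.582 mm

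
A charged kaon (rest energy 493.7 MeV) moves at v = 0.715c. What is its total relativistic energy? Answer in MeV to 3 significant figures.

E ≈ 706 MeV

γ = 1/√(1 − 0.715²) = 1.4304
E = γm₀c² = 1.4304 × 493.7 MeV = 706 MeV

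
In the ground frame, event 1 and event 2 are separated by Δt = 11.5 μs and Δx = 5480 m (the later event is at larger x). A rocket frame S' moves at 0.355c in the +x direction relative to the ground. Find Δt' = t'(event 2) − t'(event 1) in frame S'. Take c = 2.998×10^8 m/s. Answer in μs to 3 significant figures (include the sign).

Δt' ≈ 5.36 μs

γ = 1/√(1 − 0.355²) = 1.0697
Δt' = γ(Δt − vΔx/c²) = 1.0697 × (11.5 μs − 0.355×5480 m / (2.998×10^8 m/s))
= 1.0697 × (5.0110 μs) = 5.36 μs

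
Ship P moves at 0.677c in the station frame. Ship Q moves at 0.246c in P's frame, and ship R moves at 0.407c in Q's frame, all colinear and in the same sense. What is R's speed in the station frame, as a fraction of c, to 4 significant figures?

Compose boost 2: (0.246 + 0.677)/(1 + 0.246×0.677) = 0.9230/1.16654 = 0.791227
Compose boost 3: (0.407 + 0.791227)/(1 + 0.407×0.791227) = 1.19823/1.32203 = 0.9064

u ≈ 0.9064c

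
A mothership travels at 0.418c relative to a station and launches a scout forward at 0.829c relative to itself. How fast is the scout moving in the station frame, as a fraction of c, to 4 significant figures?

u ≈ 0.9261c

Compose boost 2: (0.829 + 0.418)/(1 + 0.829×0.418) = 1.247/1.34652 = 0.9261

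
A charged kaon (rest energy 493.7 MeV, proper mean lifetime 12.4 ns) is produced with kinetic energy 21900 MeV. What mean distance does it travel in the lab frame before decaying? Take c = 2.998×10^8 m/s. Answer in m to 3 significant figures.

γ = 1 + K/(m₀c²) = 1 + 21900/493.7 = 45.359
β = √(1 − 1/γ²) = 0.99976
Dilated lifetime: γτ₀ = 45.359 × 12.4 ns = 562.45 ns
d = βc·γτ₀ = 0.99976 × (2.998×10^8 m/s) × 5.6245×10^-7 s = 169 m

d ≈ 169 m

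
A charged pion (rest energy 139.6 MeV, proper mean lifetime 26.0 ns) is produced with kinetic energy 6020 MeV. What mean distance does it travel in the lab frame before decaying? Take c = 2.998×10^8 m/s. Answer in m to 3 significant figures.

γ = 1 + K/(m₀c²) = 1 + 6020/139.6 = 44.123
β = √(1 − 1/γ²) = 0.99974
Dilated lifetime: γτ₀ = 44.123 × 26.0 ns = 1147.2 ns
d = βc·γτ₀ = 0.99974 × (2.998×10^8 m/s) × 1.1472×10^-6 s = 344 m

d ≈ 344 m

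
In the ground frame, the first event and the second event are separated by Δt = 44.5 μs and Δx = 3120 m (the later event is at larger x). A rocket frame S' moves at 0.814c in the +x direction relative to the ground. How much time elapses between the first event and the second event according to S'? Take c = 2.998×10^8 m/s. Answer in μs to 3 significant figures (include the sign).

γ = 1/√(1 − 0.814²) = 1.7216
Δt' = γ(Δt − vΔx/c²) = 1.7216 × (44.5 μs − 0.814×3120 m / (2.998×10^8 m/s))
= 1.7216 × (36.029 μs) = 62.0 μs

Δt' ≈ 62.0 μs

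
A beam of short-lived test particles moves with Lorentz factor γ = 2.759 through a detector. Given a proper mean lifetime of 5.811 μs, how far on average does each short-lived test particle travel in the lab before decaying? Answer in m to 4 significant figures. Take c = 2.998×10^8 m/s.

β = √(1 − 1/γ²) = √(1 − 1/2.759²) = 0.932003
Dilated lifetime: Δt = γτ₀ = 2.759 × 5.811 μs = 16.0325 μs
d = vΔt = 0.932003c × 16.0325 μs = 2.79415×10^8 m/s × 1.60325×10^-5 s = 4480 m

d ≈ 4480 m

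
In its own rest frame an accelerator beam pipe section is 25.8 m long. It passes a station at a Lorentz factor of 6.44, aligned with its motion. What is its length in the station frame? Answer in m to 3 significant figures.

L ≈ 4.01 m

γ = 6.44 (given)
Length contraction: L = L₀/γ = 25.8/6.44 = 4.01 m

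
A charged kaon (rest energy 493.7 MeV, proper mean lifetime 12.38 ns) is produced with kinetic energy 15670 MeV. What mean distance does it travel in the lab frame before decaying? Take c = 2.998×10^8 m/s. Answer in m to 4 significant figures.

γ = 1 + K/(m₀c²) = 1 + 15670/493.7 = 32.7399
β = √(1 − 1/γ²) = 0.999533
Dilated lifetime: γτ₀ = 32.7399 × 12.38 ns = 405.320 ns
d = βc·γτ₀ = 0.999533 × (2.998×10^8 m/s) × 4.05320×10^-7 s = 121.5 m

d ≈ 121.5 m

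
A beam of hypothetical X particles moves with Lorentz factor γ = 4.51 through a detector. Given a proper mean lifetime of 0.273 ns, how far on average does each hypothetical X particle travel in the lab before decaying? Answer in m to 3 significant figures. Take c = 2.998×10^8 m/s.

d ≈ 0.360 m

β = √(1 − 1/γ²) = √(1 − 1/4.51²) = 0.97511
Dilated lifetime: Δt = γτ₀ = 4.51 × 0.273 ns = 1.2312 ns
d = vΔt = 0.97511c × 1.2312 ns = 2.9234×10^8 m/s × 1.2312×10^-9 s = 0.360 m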